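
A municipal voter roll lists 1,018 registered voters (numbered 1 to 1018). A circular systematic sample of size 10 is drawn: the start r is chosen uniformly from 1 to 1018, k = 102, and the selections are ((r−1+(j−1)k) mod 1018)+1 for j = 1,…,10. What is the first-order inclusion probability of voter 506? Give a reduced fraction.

5/509

For each position j, as r ranges over 1…1018 the j-th selection hits every voter exactly once, so voter 506 is selected for exactly 10 of the 1018 starts.
Inclusion probability = 10/1018 = 5/509.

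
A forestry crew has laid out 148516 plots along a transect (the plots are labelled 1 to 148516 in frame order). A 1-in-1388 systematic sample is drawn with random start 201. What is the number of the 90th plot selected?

k = 1388
90th selection = r + (90−1)·k = 201 + 89×1388 = 201 + 123532 = 123733

123733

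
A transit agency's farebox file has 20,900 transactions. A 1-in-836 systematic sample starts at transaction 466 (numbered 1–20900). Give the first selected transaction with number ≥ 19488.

k = 836
Steps past start: ⌈(19488 − 466)/836⌉ = ⌈19022/836⌉ = 23
Selected transaction: 466 + 23×836 = 19694

19694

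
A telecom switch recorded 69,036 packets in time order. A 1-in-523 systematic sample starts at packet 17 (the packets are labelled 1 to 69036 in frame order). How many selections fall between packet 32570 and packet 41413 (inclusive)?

17

k = 523
First selection ≥ 32570: 17 + ⌈(32570−17)/523⌉·523 = 17 + 63×523 = 32966
Last selection ≤ 41413: 17 + ⌊(41413−17)/523⌋·523 = 17 + 79×523 = 41334
Count = 79 − 63 + 1 = 17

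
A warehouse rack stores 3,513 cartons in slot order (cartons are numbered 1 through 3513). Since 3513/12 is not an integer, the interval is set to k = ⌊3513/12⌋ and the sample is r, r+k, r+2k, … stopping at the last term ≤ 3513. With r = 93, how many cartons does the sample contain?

k = ⌊3513/12⌋ = 292
Achieved size = ⌊(3513 − 93)/292⌋ + 1 = ⌊3420/292⌋ + 1 = 11 + 1 = 12
(last selection: 93 + 11×292 = 3305 ≤ 3513; next would be 3597 > 3513)

12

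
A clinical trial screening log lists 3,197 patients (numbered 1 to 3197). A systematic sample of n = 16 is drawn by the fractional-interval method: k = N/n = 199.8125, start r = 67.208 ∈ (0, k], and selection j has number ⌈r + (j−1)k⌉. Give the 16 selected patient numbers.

68, 268, 467, 667, 867, 1067, 1267, 1466, 1666, 1866, 2066, 2266, 2465, 2665, 2865, 3065

j=1: r + 0k = 67.208 → ⌈·⌉ = 68
j=2: r + 1k = 267.0205 → ⌈·⌉ = 268
j=3: r + 2k = 466.833 → ⌈·⌉ = 467
j=4: r + 3k = 666.6455 → ⌈·⌉ = 667
j=5: r + 4k = 866.458 → ⌈·⌉ = 867
j=6: r + 5k = 1066.2705 → ⌈·⌉ = 1067
j=7: r + 6k = 1266.083 → ⌈·⌉ = 1267
j=8: r + 7k = 1465.8955 → ⌈·⌉ = 1466
j=9: r + 8k = 1665.708 → ⌈·⌉ = 1666
j=10: r + 9k = 1865.5205 → ⌈·⌉ = 1866
j=11: r + 10k = 2065.333 → ⌈·⌉ = 2066
j=12: r + 11k = 2265.1455 → ⌈·⌉ = 2266
j=13: r + 12k = 2464.958 → ⌈·⌉ = 2465
j=14: r + 13k = 2664.7705 → ⌈·⌉ = 2665
j=15: r + 14k = 2864.583 → ⌈·⌉ = 2865
j=16: r + 15k = 3064.3955 → ⌈·⌉ = 3065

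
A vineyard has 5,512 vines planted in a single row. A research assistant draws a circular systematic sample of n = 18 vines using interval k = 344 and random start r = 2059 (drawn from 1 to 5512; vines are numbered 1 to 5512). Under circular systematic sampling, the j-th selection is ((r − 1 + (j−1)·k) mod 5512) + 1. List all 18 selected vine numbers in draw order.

2059, 2403, 2747, 3091, 3435, 3779, 4123, 4467, 4811, 5155, 5499, 331, 675, 1019, 1363, 1707, 2051, 2395

Selection 1: 2059
Selection 2: 2059 + 344 = 2403
Selection 3: 2403 + 344 = 2747
Selection 4: 2747 + 344 = 3091
Selection 5: 3091 + 344 = 3435
Selection 6: 3435 + 344 = 3779
Selection 7: 3779 + 344 = 4123
Selection 8: 4123 + 344 = 4467
Selection 9: 4467 + 344 = 4811
Selection 10: 4811 + 344 = 5155
Selection 11: 5155 + 344 = 5499
Selection 12: 5499 + 344 = 5843 → 5843 − 5512 = 331
Selection 13: 331 + 344 = 675
Selection 14: 675 + 344 = 1019
Selection 15: 1019 + 344 = 1363
Selection 16: 1363 + 344 = 1707
Selection 17: 1707 + 344 = 2051
Selection 18: 2051 + 344 = 2395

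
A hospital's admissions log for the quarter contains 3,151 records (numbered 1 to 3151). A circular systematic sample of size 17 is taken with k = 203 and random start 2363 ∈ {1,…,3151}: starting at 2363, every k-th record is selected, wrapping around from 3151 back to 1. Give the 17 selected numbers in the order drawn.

Selection 1: 2363
Selection 2: 2363 + 203 = 2566
Selection 3: 2566 + 203 = 2769
Selection 4: 2769 + 203 = 2972
Selection 5: 2972 + 203 = 3175 → 3175 − 3151 = 24
Selection 6: 24 + 203 = 227
Selection 7: 227 + 203 = 430
Selection 8: 430 + 203 = 633
Selection 9: 633 + 203 = 836
Selection 10: 836 + 203 = 1039
Selection 11: 1039 + 203 = 1242
Selection 12: 1242 + 203 = 1445
Selection 13: 1445 + 203 = 1648
Selection 14: 1648 + 203 = 1851
Selection 15: 1851 + 203 = 2054
Selection 16: 2054 + 203 = 2257
Selection 17: 2257 + 203 = 2460

2363, 2566, 2769, 2972, 24, 227, 430, 633, 836, 1039, 1242, 1445, 1648, 1851, 2054, 2257, 2460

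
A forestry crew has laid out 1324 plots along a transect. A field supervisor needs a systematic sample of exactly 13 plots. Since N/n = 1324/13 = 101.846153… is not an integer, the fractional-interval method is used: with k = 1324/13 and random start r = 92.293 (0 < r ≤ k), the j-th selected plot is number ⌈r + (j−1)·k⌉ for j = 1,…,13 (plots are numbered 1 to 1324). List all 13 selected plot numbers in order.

93, 195, 296, 398, 500, 602, 704, 806, 908, 1009, 1111, 1213, 1315

j=1: r + 0k = 92.293 → ⌈·⌉ = 93
j=2: r + 1k = 194.139153… → ⌈·⌉ = 195
j=3: r + 2k = 295.985307… → ⌈·⌉ = 296
j=4: r + 3k = 397.831461… → ⌈·⌉ = 398
j=5: r + 4k = 499.677615… → ⌈·⌉ = 500
j=6: r + 5k = 601.523769… → ⌈·⌉ = 602
j=7: r + 6k = 703.369923… → ⌈·⌉ = 704
j=8: r + 7k = 805.216076… → ⌈·⌉ = 806
j=9: r + 8k = 907.062230… → ⌈·⌉ = 908
j=10: r + 9k = 1008.908384… → ⌈·⌉ = 1009
j=11: r + 10k = 1110.754538… → ⌈·⌉ = 1111
j=12: r + 11k = 1212.600692… → ⌈·⌉ = 1213
j=13: r + 12k = 1314.446846… → ⌈·⌉ = 1315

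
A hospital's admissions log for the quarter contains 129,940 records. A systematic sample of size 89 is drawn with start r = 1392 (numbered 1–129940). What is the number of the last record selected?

k = 129940/89 = 1460
89th selection = r + (89−1)·k = 1392 + 88×1460 = 1392 + 128480 = 129872

129872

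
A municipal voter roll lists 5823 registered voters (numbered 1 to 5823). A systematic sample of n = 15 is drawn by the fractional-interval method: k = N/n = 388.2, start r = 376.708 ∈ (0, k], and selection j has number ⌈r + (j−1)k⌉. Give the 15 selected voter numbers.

377, 765, 1154, 1542, 1930, 2318, 2706, 3095, 3483, 3871, 4259, 4647, 5036, 5424, 5812

j=1: r + 0k = 376.708 → ⌈·⌉ = 377
j=2: r + 1k = 764.908 → ⌈·⌉ = 765
j=3: r + 2k = 1153.108 → ⌈·⌉ = 1154
j=4: r + 3k = 1541.308 → ⌈·⌉ = 1542
j=5: r + 4k = 1929.508 → ⌈·⌉ = 1930
j=6: r + 5k = 2317.708 → ⌈·⌉ = 2318
j=7: r + 6k = 2705.908 → ⌈·⌉ = 2706
j=8: r + 7k = 3094.108 → ⌈·⌉ = 3095
j=9: r + 8k = 3482.308 → ⌈·⌉ = 3483
j=10: r + 9k = 3870.508 → ⌈·⌉ = 3871
j=11: r + 10k = 4258.708 → ⌈·⌉ = 4259
j=12: r + 11k = 4646.908 → ⌈·⌉ = 4647
j=13: r + 12k = 5035.108 → ⌈·⌉ = 5036
j=14: r + 13k = 5423.308 → ⌈·⌉ = 5424
j=15: r + 14k = 5811.508 → ⌈·⌉ = 5812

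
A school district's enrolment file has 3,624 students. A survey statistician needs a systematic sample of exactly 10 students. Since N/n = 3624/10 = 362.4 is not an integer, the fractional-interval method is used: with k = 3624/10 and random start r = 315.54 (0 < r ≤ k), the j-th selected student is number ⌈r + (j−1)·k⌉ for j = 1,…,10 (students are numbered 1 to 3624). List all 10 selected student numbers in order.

316, 678, 1041, 1403, 1766, 2128, 2490, 2853, 3215, 3578

j=1: r + 0k = 315.54 → ⌈·⌉ = 316
j=2: r + 1k = 677.94 → ⌈·⌉ = 678
j=3: r + 2k = 1040.34 → ⌈·⌉ = 1041
j=4: r + 3k = 1402.74 → ⌈·⌉ = 1403
j=5: r + 4k = 1765.14 → ⌈·⌉ = 1766
j=6: r + 5k = 2127.54 → ⌈·⌉ = 2128
j=7: r + 6k = 2489.94 → ⌈·⌉ = 2490
j=8: r + 7k = 2852.34 → ⌈·⌉ = 2853
j=9: r + 8k = 3214.74 → ⌈·⌉ = 3215
j=10: r + 9k = 3577.14 → ⌈·⌉ = 3578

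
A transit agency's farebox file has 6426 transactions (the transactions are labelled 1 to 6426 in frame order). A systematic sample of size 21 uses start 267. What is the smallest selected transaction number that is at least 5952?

6081

k = 6426/21 = 306
Steps past start: ⌈(5952 − 267)/306⌉ = ⌈5685/306⌉ = 19
Selected transaction: 267 + 19×306 = 6081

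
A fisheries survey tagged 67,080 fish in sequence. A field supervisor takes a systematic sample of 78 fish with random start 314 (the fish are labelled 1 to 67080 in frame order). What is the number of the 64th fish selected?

54494

k = 67080/78 = 860
64th selection = r + (64−1)·k = 314 + 63×860 = 314 + 54180 = 54494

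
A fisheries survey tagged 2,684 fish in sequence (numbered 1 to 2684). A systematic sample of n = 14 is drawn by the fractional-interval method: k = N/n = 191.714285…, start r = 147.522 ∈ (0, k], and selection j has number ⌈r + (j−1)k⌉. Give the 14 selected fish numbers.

j=1: r + 0k = 147.522 → ⌈·⌉ = 148
j=2: r + 1k = 339.236285… → ⌈·⌉ = 340
j=3: r + 2k = 530.950571… → ⌈·⌉ = 531
j=4: r + 3k = 722.664857… → ⌈·⌉ = 723
j=5: r + 4k = 914.379142… → ⌈·⌉ = 915
j=6: r + 5k = 1106.093428… → ⌈·⌉ = 1107
j=7: r + 6k = 1297.807714… → ⌈·⌉ = 1298
j=8: r + 7k = 1489.522 → ⌈·⌉ = 1490
j=9: r + 8k = 1681.236285… → ⌈·⌉ = 1682
j=10: r + 9k = 1872.950571… → ⌈·⌉ = 1873
j=11: r + 10k = 2064.664857… → ⌈·⌉ = 2065
j=12: r + 11k = 2256.379142… → ⌈·⌉ = 2257
j=13: r + 12k = 2448.093428… → ⌈·⌉ = 2449
j=14: r + 13k = 2639.807714… → ⌈·⌉ = 2640

148, 340, 531, 723, 915, 1107, 1298, 1490, 1682, 1873, 2065, 2257, 2449, 2640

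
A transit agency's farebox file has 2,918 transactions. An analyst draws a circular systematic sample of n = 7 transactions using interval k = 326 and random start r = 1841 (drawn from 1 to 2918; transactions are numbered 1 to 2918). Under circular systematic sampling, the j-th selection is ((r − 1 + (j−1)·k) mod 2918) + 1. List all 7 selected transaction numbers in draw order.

1841, 2167, 2493, 2819, 227, 553, 879

Selection 1: 1841
Selection 2: 1841 + 326 = 2167
Selection 3: 2167 + 326 = 2493
Selection 4: 2493 + 326 = 2819
Selection 5: 2819 + 326 = 3145 → 3145 − 2918 = 227
Selection 6: 227 + 326 = 553
Selection 7: 553 + 326 = 879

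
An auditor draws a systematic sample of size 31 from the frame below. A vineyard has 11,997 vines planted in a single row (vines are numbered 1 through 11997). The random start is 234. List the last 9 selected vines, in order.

k = N/n = 11997/31 = 387
23rd selection = 234 + 22×387 = 8748
24th: 8748 + 387 = 9135
25th: 9135 + 387 = 9522
26th: 9522 + 387 = 9909
27th: 9909 + 387 = 10296
28th: 10296 + 387 = 10683
29th: 10683 + 387 = 11070
30th: 11070 + 387 = 11457
31st: 11457 + 387 = 11844

8748, 9135, 9522, 9909, 10296, 10683, 11070, 11457, 11844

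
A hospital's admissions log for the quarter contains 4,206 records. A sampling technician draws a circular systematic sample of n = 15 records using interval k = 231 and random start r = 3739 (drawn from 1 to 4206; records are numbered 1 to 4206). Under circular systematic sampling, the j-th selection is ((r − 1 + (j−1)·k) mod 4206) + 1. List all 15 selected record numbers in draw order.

3739, 3970, 4201, 226, 457, 688, 919, 1150, 1381, 1612, 1843, 2074, 2305, 2536, 2767

Selection 1: 3739
Selection 2: 3739 + 231 = 3970
Selection 3: 3970 + 231 = 4201
Selection 4: 4201 + 231 = 4432 → 4432 − 4206 = 226
Selection 5: 226 + 231 = 457
Selection 6: 457 + 231 = 688
Selection 7: 688 + 231 = 919
Selection 8: 919 + 231 = 1150
Selection 9: 1150 + 231 = 1381
Selection 10: 1381 + 231 = 1612
Selection 11: 1612 + 231 = 1843
Selection 12: 1843 + 231 = 2074
Selection 13: 2074 + 231 = 2305
Selection 14: 2305 + 231 = 2536
Selection 15: 2536 + 231 = 2767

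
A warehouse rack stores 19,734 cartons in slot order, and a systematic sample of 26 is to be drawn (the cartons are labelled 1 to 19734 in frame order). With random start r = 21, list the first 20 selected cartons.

21, 780, 1539, 2298, 3057, 3816, 4575, 5334, 6093, 6852, 7611, 8370, 9129, 9888, 10647, 11406, 12165, 12924, 13683, 14442

k = N/n = 19734/26 = 759
carton 1: 21
carton 2: 21 + 759 = 780
carton 3: 780 + 759 = 1539
carton 4: 1539 + 759 = 2298
carton 5: 2298 + 759 = 3057
carton 6: 3057 + 759 = 3816
carton 7: 3816 + 759 = 4575
carton 8: 4575 + 759 = 5334
carton 9: 5334 + 759 = 6093
carton 10: 6093 + 759 = 6852
carton 11: 6852 + 759 = 7611
carton 12: 7611 + 759 = 8370
carton 13: 8370 + 759 = 9129
carton 14: 9129 + 759 = 9888
carton 15: 9888 + 759 = 10647
carton 16: 10647 + 759 = 11406
carton 17: 11406 + 759 = 12165
carton 18: 12165 + 759 = 12924
carton 19: 12924 + 759 = 13683
carton 20: 13683 + 759 = 14442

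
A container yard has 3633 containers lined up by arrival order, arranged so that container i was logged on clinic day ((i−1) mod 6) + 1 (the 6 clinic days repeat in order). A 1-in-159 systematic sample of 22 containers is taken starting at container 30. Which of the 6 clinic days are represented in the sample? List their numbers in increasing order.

Consecutive selections differ by k = 159, so their clinic day numbers differ by 159 mod 6 = 3.
gcd(159, 6) = 3, so the sample visits 6/3 = 2 distinct residues mod 6.
Start 30 is clinic day 6; the clinic days hit are 3, 6.

3, 6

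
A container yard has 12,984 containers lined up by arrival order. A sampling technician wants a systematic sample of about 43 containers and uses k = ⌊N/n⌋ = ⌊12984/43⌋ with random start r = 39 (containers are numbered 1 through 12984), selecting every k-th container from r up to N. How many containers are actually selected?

k = ⌊12984/43⌋ = 301
Achieved size = ⌊(12984 − 39)/301⌋ + 1 = ⌊12945/301⌋ + 1 = 43 + 1 = 44
(last selection: 39 + 43×301 = 12982 ≤ 12984; next would be 13283 > 12984)

44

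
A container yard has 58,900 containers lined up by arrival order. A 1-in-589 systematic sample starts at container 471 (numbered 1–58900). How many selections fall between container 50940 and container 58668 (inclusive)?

13

k = 589
First selection ≥ 50940: 471 + ⌈(50940−471)/589⌉·589 = 471 + 86×589 = 51125
Last selection ≤ 58668: 471 + ⌊(58668−471)/589⌋·589 = 471 + 98×589 = 58193
Count = 98 − 86 + 1 = 13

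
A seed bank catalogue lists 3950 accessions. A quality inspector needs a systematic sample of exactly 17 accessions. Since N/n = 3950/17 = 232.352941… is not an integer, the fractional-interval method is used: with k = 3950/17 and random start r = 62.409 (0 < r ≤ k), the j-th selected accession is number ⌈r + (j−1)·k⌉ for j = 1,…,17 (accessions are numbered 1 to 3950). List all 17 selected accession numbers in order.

j=1: r + 0k = 62.409 → ⌈·⌉ = 63
j=2: r + 1k = 294.761941… → ⌈·⌉ = 295
j=3: r + 2k = 527.114882… → ⌈·⌉ = 528
j=4: r + 3k = 759.467823… → ⌈·⌉ = 760
j=5: r + 4k = 991.820764… → ⌈·⌉ = 992
j=6: r + 5k = 1224.173705… → ⌈·⌉ = 1225
j=7: r + 6k = 1456.526647… → ⌈·⌉ = 1457
j=8: r + 7k = 1688.879588… → ⌈·⌉ = 1689
j=9: r + 8k = 1921.232529… → ⌈·⌉ = 1922
j=10: r + 9k = 2153.585470… → ⌈·⌉ = 2154
j=11: r + 10k = 2385.938411… → ⌈·⌉ = 2386
j=12: r + 11k = 2618.291352… → ⌈·⌉ = 2619
j=13: r + 12k = 2850.644294… → ⌈·⌉ = 2851
j=14: r + 13k = 3082.997235… → ⌈·⌉ = 3083
j=15: r + 14k = 3315.350176… → ⌈·⌉ = 3316
j=16: r + 15k = 3547.703117… → ⌈·⌉ = 3548
j=17: r + 16k = 3780.056058… → ⌈·⌉ = 3781

63, 295, 528, 760, 992, 1225, 1457, 1689, 1922, 2154, 2386, 2619, 2851, 3083, 3316, 3548, 3781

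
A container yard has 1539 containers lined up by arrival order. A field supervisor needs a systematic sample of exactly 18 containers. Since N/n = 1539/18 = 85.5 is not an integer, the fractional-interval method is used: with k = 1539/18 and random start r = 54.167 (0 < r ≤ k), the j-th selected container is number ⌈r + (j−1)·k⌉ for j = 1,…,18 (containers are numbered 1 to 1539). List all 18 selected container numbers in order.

55, 140, 226, 311, 397, 482, 568, 653, 739, 824, 910, 995, 1081, 1166, 1252, 1337, 1423, 1508

j=1: r + 0k = 54.167 → ⌈·⌉ = 55
j=2: r + 1k = 139.667 → ⌈·⌉ = 140
j=3: r + 2k = 225.167 → ⌈·⌉ = 226
j=4: r + 3k = 310.667 → ⌈·⌉ = 311
j=5: r + 4k = 396.167 → ⌈·⌉ = 397
j=6: r + 5k = 481.667 → ⌈·⌉ = 482
j=7: r + 6k = 567.167 → ⌈·⌉ = 568
j=8: r + 7k = 652.667 → ⌈·⌉ = 653
j=9: r + 8k = 738.167 → ⌈·⌉ = 739
j=10: r + 9k = 823.667 → ⌈·⌉ = 824
j=11: r + 10k = 909.167 → ⌈·⌉ = 910
j=12: r + 11k = 994.667 → ⌈·⌉ = 995
j=13: r + 12k = 1080.167 → ⌈·⌉ = 1081
j=14: r + 13k = 1165.667 → ⌈·⌉ = 1166
j=15: r + 14k = 1251.167 → ⌈·⌉ = 1252
j=16: r + 15k = 1336.667 → ⌈·⌉ = 1337
j=17: r + 16k = 1422.167 → ⌈·⌉ = 1423
j=18: r + 17k = 1507.667 → ⌈·⌉ = 1508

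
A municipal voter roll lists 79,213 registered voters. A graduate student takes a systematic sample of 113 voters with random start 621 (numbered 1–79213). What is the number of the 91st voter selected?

k = 79213/113 = 701
91st selection = r + (91−1)·k = 621 + 90×701 = 621 + 63090 = 63711

63711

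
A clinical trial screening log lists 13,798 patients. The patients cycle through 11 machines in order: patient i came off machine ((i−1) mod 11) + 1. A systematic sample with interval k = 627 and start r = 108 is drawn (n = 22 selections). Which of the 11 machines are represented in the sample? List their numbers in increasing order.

9

Consecutive selections differ by k = 627, so their machine numbers differ by 627 mod 11 = 0.
gcd(627, 11) = 11, so the sample visits 11/11 = 1 distinct residues mod 11.
Start 108 is machine 9; the machines hit are 9.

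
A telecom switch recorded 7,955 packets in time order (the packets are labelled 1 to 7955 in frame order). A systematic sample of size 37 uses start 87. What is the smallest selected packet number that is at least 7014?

7182

k = 7955/37 = 215
Steps past start: ⌈(7014 − 87)/215⌉ = ⌈6927/215⌉ = 33
Selected packet: 87 + 33×215 = 7182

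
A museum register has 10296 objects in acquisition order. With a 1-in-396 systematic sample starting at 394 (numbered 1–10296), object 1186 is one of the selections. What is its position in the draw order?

3

k = 396
position = (1186 − 394)/396 + 1 = 792/396 + 1 = 2 + 1 = 3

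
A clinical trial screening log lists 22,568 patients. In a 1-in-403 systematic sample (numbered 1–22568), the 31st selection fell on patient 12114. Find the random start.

24

k = 403
r = 12114 − (31−1)×403 = 12114 − 12090 = 24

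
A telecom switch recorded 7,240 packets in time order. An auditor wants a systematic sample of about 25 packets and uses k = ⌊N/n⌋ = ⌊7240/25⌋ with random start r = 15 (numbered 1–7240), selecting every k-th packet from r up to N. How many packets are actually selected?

k = ⌊7240/25⌋ = 289
Achieved size = ⌊(7240 − 15)/289⌋ + 1 = ⌊7225/289⌋ + 1 = 25 + 1 = 26
(last selection: 15 + 25×289 = 7240 ≤ 7240; next would be 7529 > 7240)

26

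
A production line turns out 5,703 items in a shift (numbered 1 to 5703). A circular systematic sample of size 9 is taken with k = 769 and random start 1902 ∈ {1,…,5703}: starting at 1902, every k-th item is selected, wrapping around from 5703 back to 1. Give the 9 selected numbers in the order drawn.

1902, 2671, 3440, 4209, 4978, 44, 813, 1582, 2351

Selection 1: 1902
Selection 2: 1902 + 769 = 2671
Selection 3: 2671 + 769 = 3440
Selection 4: 3440 + 769 = 4209
Selection 5: 4209 + 769 = 4978
Selection 6: 4978 + 769 = 5747 → 5747 − 5703 = 44
Selection 7: 44 + 769 = 813
Selection 8: 813 + 769 = 1582
Selection 9: 1582 + 769 = 2351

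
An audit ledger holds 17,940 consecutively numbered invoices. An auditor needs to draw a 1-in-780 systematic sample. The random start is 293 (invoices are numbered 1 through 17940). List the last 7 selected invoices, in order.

17th selection = 293 + 16×780 = 12773
18th: 12773 + 780 = 13553
19th: 13553 + 780 = 14333
20th: 14333 + 780 = 15113
21st: 15113 + 780 = 15893
22nd: 15893 + 780 = 16673
23rd: 16673 + 780 = 17453

12773, 13553, 14333, 15113, 15893, 16673, 17453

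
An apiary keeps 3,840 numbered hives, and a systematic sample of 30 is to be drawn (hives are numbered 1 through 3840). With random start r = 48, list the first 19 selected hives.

k = N/n = 3840/30 = 128
hive 1: 48
hive 2: 48 + 128 = 176
hive 3: 176 + 128 = 304
hive 4: 304 + 128 = 432
hive 5: 432 + 128 = 560
hive 6: 560 + 128 = 688
hive 7: 688 + 128 = 816
hive 8: 816 + 128 = 944
hive 9: 944 + 128 = 1072
hive 10: 1072 + 128 = 1200
hive 11: 1200 + 128 = 1328
hive 12: 1328 + 128 = 1456
hive 13: 1456 + 128 = 1584
hive 14: 1584 + 128 = 1712
hive 15: 1712 + 128 = 1840
hive 16: 1840 + 128 = 1968
hive 17: 1968 + 128 = 2096
hive 18: 2096 + 128 = 2224
hive 19: 2224 + 128 = 2352

48, 176, 304, 432, 560, 688, 816, 944, 1072, 1200, 1328, 1456, 1584, 1712, 1840, 1968, 2096, 2224, 2352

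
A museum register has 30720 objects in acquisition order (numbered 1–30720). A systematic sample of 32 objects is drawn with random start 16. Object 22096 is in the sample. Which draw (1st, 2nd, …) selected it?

k = 30720/32 = 960
position = (22096 − 16)/960 + 1 = 22080/960 + 1 = 23 + 1 = 24

24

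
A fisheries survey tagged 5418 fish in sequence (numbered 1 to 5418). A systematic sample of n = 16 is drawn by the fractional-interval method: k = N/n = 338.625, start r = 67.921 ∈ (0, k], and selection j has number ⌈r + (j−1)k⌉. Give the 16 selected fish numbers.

j=1: r + 0k = 67.921 → ⌈·⌉ = 68
j=2: r + 1k = 406.546 → ⌈·⌉ = 407
j=3: r + 2k = 745.171 → ⌈·⌉ = 746
j=4: r + 3k = 1083.796 → ⌈·⌉ = 1084
j=5: r + 4k = 1422.421 → ⌈·⌉ = 1423
j=6: r + 5k = 1761.046 → ⌈·⌉ = 1762
j=7: r + 6k = 2099.671 → ⌈·⌉ = 2100
j=8: r + 7k = 2438.296 → ⌈·⌉ = 2439
j=9: r + 8k = 2776.921 → ⌈·⌉ = 2777
j=10: r + 9k = 3115.546 → ⌈·⌉ = 3116
j=11: r + 10k = 3454.171 → ⌈·⌉ = 3455
j=12: r + 11k = 3792.796 → ⌈·⌉ = 3793
j=13: r + 12k = 4131.421 → ⌈·⌉ = 4132
j=14: r + 13k = 4470.046 → ⌈·⌉ = 4471
j=15: r + 14k = 4808.671 → ⌈·⌉ = 4809
j=16: r + 15k = 5147.296 → ⌈·⌉ = 5148

68, 407, 746, 1084, 1423, 1762, 2100, 2439, 2777, 3116, 3455, 3793, 4132, 4471, 4809, 5148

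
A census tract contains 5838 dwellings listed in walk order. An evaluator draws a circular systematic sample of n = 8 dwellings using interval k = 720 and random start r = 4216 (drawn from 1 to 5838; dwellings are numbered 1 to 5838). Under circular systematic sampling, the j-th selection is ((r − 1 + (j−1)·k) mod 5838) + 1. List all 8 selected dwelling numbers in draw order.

4216, 4936, 5656, 538, 1258, 1978, 2698, 3418

Selection 1: 4216
Selection 2: 4216 + 720 = 4936
Selection 3: 4936 + 720 = 5656
Selection 4: 5656 + 720 = 6376 → 6376 − 5838 = 538
Selection 5: 538 + 720 = 1258
Selection 6: 1258 + 720 = 1978
Selection 7: 1978 + 720 = 2698
Selection 8: 2698 + 720 = 3418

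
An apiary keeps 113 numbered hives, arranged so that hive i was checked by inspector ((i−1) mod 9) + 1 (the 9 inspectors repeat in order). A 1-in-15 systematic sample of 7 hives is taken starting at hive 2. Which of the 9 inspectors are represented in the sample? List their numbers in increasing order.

2, 5, 8

Consecutive selections differ by k = 15, so their inspector numbers differ by 15 mod 9 = 6.
gcd(15, 9) = 3, so the sample visits 9/3 = 3 distinct residues mod 9.
Start 2 is inspector 2; the inspectors hit are 2, 5, 8.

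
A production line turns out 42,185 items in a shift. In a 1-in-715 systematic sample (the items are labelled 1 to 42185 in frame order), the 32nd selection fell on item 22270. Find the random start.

k = 715
r = 22270 − (32−1)×715 = 22270 − 22165 = 105

105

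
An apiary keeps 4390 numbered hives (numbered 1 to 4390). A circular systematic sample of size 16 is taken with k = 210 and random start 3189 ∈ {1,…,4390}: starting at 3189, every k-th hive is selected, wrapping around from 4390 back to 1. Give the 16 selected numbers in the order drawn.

3189, 3399, 3609, 3819, 4029, 4239, 59, 269, 479, 689, 899, 1109, 1319, 1529, 1739, 1949

Selection 1: 3189
Selection 2: 3189 + 210 = 3399
Selection 3: 3399 + 210 = 3609
Selection 4: 3609 + 210 = 3819
Selection 5: 3819 + 210 = 4029
Selection 6: 4029 + 210 = 4239
Selection 7: 4239 + 210 = 4449 → 4449 − 4390 = 59
Selection 8: 59 + 210 = 269
Selection 9: 269 + 210 = 479
Selection 10: 479 + 210 = 689
Selection 11: 689 + 210 = 899
Selection 12: 899 + 210 = 1109
Selection 13: 1109 + 210 = 1319
Selection 14: 1319 + 210 = 1529
Selection 15: 1529 + 210 = 1739
Selection 16: 1739 + 210 = 1949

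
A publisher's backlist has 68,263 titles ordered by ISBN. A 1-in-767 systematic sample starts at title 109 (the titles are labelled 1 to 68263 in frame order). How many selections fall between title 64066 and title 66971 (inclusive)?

k = 767
First selection ≥ 64066: 109 + ⌈(64066−109)/767⌉·767 = 109 + 84×767 = 64537
Last selection ≤ 66971: 109 + ⌊(66971−109)/767⌋·767 = 109 + 87×767 = 66838
Count = 87 − 84 + 1 = 4

4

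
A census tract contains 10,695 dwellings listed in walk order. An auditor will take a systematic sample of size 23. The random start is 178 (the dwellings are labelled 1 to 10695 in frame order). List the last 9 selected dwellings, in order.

6688, 7153, 7618, 8083, 8548, 9013, 9478, 9943, 10408

k = N/n = 10695/23 = 465
15th selection = 178 + 14×465 = 6688
16th: 6688 + 465 = 7153
17th: 7153 + 465 = 7618
18th: 7618 + 465 = 8083
19th: 8083 + 465 = 8548
20th: 8548 + 465 = 9013
21st: 9013 + 465 = 9478
22nd: 9478 + 465 = 9943
23rd: 9943 + 465 = 10408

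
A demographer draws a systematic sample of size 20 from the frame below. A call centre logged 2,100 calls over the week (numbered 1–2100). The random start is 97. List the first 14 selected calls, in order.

k = N/n = 2100/20 = 105
call 1: 97
call 2: 97 + 105 = 202
call 3: 202 + 105 = 307
call 4: 307 + 105 = 412
call 5: 412 + 105 = 517
call 6: 517 + 105 = 622
call 7: 622 + 105 = 727
call 8: 727 + 105 = 832
call 9: 832 + 105 = 937
call 10: 937 + 105 = 1042
call 11: 1042 + 105 = 1147
call 12: 1147 + 105 = 1252
call 13: 1252 + 105 = 1357
call 14: 1357 + 105 = 1462

97, 202, 307, 412, 517, 622, 727, 832, 937, 1042, 1147, 1252, 1357, 1462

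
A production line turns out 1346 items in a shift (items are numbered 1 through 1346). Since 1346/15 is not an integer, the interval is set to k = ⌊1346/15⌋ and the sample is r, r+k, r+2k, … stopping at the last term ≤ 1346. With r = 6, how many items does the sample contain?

k = ⌊1346/15⌋ = 89
Achieved size = ⌊(1346 − 6)/89⌋ + 1 = ⌊1340/89⌋ + 1 = 15 + 1 = 16
(last selection: 6 + 15×89 = 1341 ≤ 1346; next would be 1430 > 1346)

16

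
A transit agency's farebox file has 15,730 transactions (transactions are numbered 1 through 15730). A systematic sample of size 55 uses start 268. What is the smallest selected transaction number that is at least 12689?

12852

k = 15730/55 = 286
Steps past start: ⌈(12689 − 268)/286⌉ = ⌈12421/286⌉ = 44
Selected transaction: 268 + 44×286 = 12852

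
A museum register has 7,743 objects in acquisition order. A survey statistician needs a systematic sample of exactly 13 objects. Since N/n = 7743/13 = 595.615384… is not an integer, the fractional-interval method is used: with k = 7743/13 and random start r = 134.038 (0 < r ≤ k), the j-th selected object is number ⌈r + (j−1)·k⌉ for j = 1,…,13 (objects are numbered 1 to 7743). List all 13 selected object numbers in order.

135, 730, 1326, 1921, 2517, 3113, 3708, 4304, 4899, 5495, 6091, 6686, 7282

j=1: r + 0k = 134.038 → ⌈·⌉ = 135
j=2: r + 1k = 729.653384… → ⌈·⌉ = 730
j=3: r + 2k = 1325.268769… → ⌈·⌉ = 1326
j=4: r + 3k = 1920.884153… → ⌈·⌉ = 1921
j=5: r + 4k = 2516.499538… → ⌈·⌉ = 2517
j=6: r + 5k = 3112.114923… → ⌈·⌉ = 3113
j=7: r + 6k = 3707.730307… → ⌈·⌉ = 3708
j=8: r + 7k = 4303.345692… → ⌈·⌉ = 4304
j=9: r + 8k = 4898.961076… → ⌈·⌉ = 4899
j=10: r + 9k = 5494.576461… → ⌈·⌉ = 5495
j=11: r + 10k = 6090.191846… → ⌈·⌉ = 6091
j=12: r + 11k = 6685.807230… → ⌈·⌉ = 6686
j=13: r + 12k = 7281.422615… → ⌈·⌉ = 7282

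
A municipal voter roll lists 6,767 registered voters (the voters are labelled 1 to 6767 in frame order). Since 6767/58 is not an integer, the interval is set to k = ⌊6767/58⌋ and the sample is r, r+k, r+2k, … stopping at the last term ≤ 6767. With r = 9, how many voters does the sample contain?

k = ⌊6767/58⌋ = 116
Achieved size = ⌊(6767 − 9)/116⌋ + 1 = ⌊6758/116⌋ + 1 = 58 + 1 = 59
(last selection: 9 + 58×116 = 6737 ≤ 6767; next would be 6853 > 6767)

59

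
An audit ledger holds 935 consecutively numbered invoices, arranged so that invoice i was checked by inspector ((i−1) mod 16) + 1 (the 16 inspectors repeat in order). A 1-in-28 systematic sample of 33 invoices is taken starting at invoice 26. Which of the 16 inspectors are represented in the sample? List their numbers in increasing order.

2, 6, 10, 14

Consecutive selections differ by k = 28, so their inspector numbers differ by 28 mod 16 = 12.
gcd(28, 16) = 4, so the sample visits 16/4 = 4 distinct residues mod 16.
Start 26 is inspector 10; the inspectors hit are 2, 6, 10, 14.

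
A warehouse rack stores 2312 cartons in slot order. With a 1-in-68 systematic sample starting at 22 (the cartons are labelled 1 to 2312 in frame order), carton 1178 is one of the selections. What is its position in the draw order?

18

k = 68
position = (1178 − 22)/68 + 1 = 1156/68 + 1 = 17 + 1 = 18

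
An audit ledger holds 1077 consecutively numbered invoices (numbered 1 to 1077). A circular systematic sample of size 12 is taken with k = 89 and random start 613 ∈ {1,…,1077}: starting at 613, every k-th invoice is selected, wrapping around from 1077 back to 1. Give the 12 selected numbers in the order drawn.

613, 702, 791, 880, 969, 1058, 70, 159, 248, 337, 426, 515

Selection 1: 613
Selection 2: 613 + 89 = 702
Selection 3: 702 + 89 = 791
Selection 4: 791 + 89 = 880
Selection 5: 880 + 89 = 969
Selection 6: 969 + 89 = 1058
Selection 7: 1058 + 89 = 1147 → 1147 − 1077 = 70
Selection 8: 70 + 89 = 159
Selection 9: 159 + 89 = 248
Selection 10: 248 + 89 = 337
Selection 11: 337 + 89 = 426
Selection 12: 426 + 89 = 515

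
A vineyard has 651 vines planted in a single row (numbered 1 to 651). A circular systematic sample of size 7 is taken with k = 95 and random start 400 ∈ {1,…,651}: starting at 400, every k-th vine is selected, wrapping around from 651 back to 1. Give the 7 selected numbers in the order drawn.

Selection 1: 400
Selection 2: 400 + 95 = 495
Selection 3: 495 + 95 = 590
Selection 4: 590 + 95 = 685 → 685 − 651 = 34
Selection 5: 34 + 95 = 129
Selection 6: 129 + 95 = 224
Selection 7: 224 + 95 = 319

400, 495, 590, 34, 129, 224, 319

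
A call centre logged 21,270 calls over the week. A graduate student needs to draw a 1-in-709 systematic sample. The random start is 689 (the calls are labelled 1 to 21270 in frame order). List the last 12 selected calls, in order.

19th selection = 689 + 18×709 = 13451
20th: 13451 + 709 = 14160
21st: 14160 + 709 = 14869
22nd: 14869 + 709 = 15578
23rd: 15578 + 709 = 16287
24th: 16287 + 709 = 16996
25th: 16996 + 709 = 17705
26th: 17705 + 709 = 18414
27th: 18414 + 709 = 19123
28th: 19123 + 709 = 19832
29th: 19832 + 709 = 20541
30th: 20541 + 709 = 21250

13451, 14160, 14869, 15578, 16287, 16996, 17705, 18414, 19123, 19832, 20541, 21250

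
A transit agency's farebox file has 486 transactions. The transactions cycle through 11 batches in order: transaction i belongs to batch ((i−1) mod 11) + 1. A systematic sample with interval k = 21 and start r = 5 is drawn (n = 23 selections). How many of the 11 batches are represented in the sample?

11

Consecutive selections differ by k = 21, so their batch numbers differ by 21 mod 11 = 10.
gcd(21, 11) = 1, so the sample visits 11/1 = 11 distinct residues mod 11.
Start 5 is batch 5; the batches hit are 1, 2, 3, 4, 5, 6, 7, 8, 9, 10, 11.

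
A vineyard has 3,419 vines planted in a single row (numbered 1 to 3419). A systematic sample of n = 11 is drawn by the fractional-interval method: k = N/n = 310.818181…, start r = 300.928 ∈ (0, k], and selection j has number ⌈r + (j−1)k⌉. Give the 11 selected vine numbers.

j=1: r + 0k = 300.928 → ⌈·⌉ = 301
j=2: r + 1k = 611.746181… → ⌈·⌉ = 612
j=3: r + 2k = 922.564363… → ⌈·⌉ = 923
j=4: r + 3k = 1233.382545… → ⌈·⌉ = 1234
j=5: r + 4k = 1544.200727… → ⌈·⌉ = 1545
j=6: r + 5k = 1855.018909… → ⌈·⌉ = 1856
j=7: r + 6k = 2165.837090… → ⌈·⌉ = 2166
j=8: r + 7k = 2476.655272… → ⌈·⌉ = 2477
j=9: r + 8k = 2787.473454… → ⌈·⌉ = 2788
j=10: r + 9k = 3098.291636… → ⌈·⌉ = 3099
j=11: r + 10k = 3409.109818… → ⌈·⌉ = 3410

301, 612, 923, 1234, 1545, 1856, 2166, 2477, 2788, 3099, 3410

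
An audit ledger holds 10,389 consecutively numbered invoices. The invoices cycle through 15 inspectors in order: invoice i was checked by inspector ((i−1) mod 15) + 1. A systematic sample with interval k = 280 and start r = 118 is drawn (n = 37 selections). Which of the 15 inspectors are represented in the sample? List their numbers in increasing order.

3, 8, 13

Consecutive selections differ by k = 280, so their inspector numbers differ by 280 mod 15 = 10.
gcd(280, 15) = 5, so the sample visits 15/5 = 3 distinct residues mod 15.
Start 118 is inspector 13; the inspectors hit are 3, 8, 13.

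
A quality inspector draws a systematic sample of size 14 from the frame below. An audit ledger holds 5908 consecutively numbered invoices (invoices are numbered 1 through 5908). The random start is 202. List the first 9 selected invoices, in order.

202, 624, 1046, 1468, 1890, 2312, 2734, 3156, 3578

k = N/n = 5908/14 = 422
invoice 1: 202
invoice 2: 202 + 422 = 624
invoice 3: 624 + 422 = 1046
invoice 4: 1046 + 422 = 1468
invoice 5: 1468 + 422 = 1890
invoice 6: 1890 + 422 = 2312
invoice 7: 2312 + 422 = 2734
invoice 8: 2734 + 422 = 3156
invoice 9: 3156 + 422 = 3578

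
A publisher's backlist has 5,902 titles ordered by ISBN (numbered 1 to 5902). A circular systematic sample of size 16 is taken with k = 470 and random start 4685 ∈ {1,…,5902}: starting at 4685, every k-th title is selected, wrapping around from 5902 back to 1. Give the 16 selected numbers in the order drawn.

4685, 5155, 5625, 193, 663, 1133, 1603, 2073, 2543, 3013, 3483, 3953, 4423, 4893, 5363, 5833

Selection 1: 4685
Selection 2: 4685 + 470 = 5155
Selection 3: 5155 + 470 = 5625
Selection 4: 5625 + 470 = 6095 → 6095 − 5902 = 193
Selection 5: 193 + 470 = 663
Selection 6: 663 + 470 = 1133
Selection 7: 1133 + 470 = 1603
Selection 8: 1603 + 470 = 2073
Selection 9: 2073 + 470 = 2543
Selection 10: 2543 + 470 = 3013
Selection 11: 3013 + 470 = 3483
Selection 12: 3483 + 470 = 3953
Selection 13: 3953 + 470 = 4423
Selection 14: 4423 + 470 = 4893
Selection 15: 4893 + 470 = 5363
Selection 16: 5363 + 470 = 5833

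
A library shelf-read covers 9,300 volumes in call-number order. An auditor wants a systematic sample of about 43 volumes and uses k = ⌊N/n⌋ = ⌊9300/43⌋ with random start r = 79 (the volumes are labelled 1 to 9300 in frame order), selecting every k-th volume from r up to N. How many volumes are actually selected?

k = ⌊9300/43⌋ = 216
Achieved size = ⌊(9300 − 79)/216⌋ + 1 = ⌊9221/216⌋ + 1 = 42 + 1 = 43
(last selection: 79 + 42×216 = 9151 ≤ 9300; next would be 9367 > 9300)

43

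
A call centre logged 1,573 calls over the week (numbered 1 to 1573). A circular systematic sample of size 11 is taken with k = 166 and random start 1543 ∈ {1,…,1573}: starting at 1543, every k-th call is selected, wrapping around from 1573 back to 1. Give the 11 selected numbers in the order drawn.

1543, 136, 302, 468, 634, 800, 966, 1132, 1298, 1464, 57

Selection 1: 1543
Selection 2: 1543 + 166 = 1709 → 1709 − 1573 = 136
Selection 3: 136 + 166 = 302
Selection 4: 302 + 166 = 468
Selection 5: 468 + 166 = 634
Selection 6: 634 + 166 = 800
Selection 7: 800 + 166 = 966
Selection 8: 966 + 166 = 1132
Selection 9: 1132 + 166 = 1298
Selection 10: 1298 + 166 = 1464
Selection 11: 1464 + 166 = 1630 → 1630 − 1573 = 57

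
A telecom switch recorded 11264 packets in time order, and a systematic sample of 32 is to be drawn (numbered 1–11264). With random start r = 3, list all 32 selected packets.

3, 355, 707, 1059, 1411, 1763, 2115, 2467, 2819, 3171, 3523, 3875, 4227, 4579, 4931, 5283, 5635, 5987, 6339, 6691, 7043, 7395, 7747, 8099, 8451, 8803, 9155, 9507, 9859, 10211, 10563, 10915

k = N/n = 11264/32 = 352
packet 1: 3
packet 2: 3 + 352 = 355
packet 3: 355 + 352 = 707
packet 4: 707 + 352 = 1059
packet 5: 1059 + 352 = 1411
packet 6: 1411 + 352 = 1763
packet 7: 1763 + 352 = 2115
packet 8: 2115 + 352 = 2467
packet 9: 2467 + 352 = 2819
packet 10: 2819 + 352 = 3171
packet 11: 3171 + 352 = 3523
packet 12: 3523 + 352 = 3875
packet 13: 3875 + 352 = 4227
packet 14: 4227 + 352 = 4579
packet 15: 4579 + 352 = 4931
packet 16: 4931 + 352 = 5283
packet 17: 5283 + 352 = 5635
packet 18: 5635 + 352 = 5987
packet 19: 5987 + 352 = 6339
packet 20: 6339 + 352 = 6691
packet 21: 6691 + 352 = 7043
packet 22: 7043 + 352 = 7395
packet 23: 7395 + 352 = 7747
packet 24: 7747 + 352 = 8099
packet 25: 8099 + 352 = 8451
packet 26: 8451 + 352 = 8803
packet 27: 8803 + 352 = 9155
packet 28: 9155 + 352 = 9507
packet 29: 9507 + 352 = 9859
packet 30: 9859 + 352 = 10211
packet 31: 10211 + 352 = 10563
packet 32: 10563 + 352 = 10915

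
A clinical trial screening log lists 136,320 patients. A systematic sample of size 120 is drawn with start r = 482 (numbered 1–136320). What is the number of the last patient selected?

k = 136320/120 = 1136
120th selection = r + (120−1)·k = 482 + 119×1136 = 482 + 135184 = 135666

135666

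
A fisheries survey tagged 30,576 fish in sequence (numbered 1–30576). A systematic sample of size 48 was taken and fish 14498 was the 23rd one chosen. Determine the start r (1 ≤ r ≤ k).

k = 30576/48 = 637
r = 14498 − (23−1)×637 = 14498 − 14014 = 484

484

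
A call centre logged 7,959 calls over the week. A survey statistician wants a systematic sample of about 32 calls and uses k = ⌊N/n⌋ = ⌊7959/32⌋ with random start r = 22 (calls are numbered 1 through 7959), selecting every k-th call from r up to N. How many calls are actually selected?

33

k = ⌊7959/32⌋ = 248
Achieved size = ⌊(7959 − 22)/248⌋ + 1 = ⌊7937/248⌋ + 1 = 32 + 1 = 33
(last selection: 22 + 32×248 = 7958 ≤ 7959; next would be 8206 > 7959)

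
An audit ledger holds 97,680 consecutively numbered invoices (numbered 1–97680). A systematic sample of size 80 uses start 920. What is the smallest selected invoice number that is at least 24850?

25340

k = 97680/80 = 1221
Steps past start: ⌈(24850 − 920)/1221⌉ = ⌈23930/1221⌉ = 20
Selected invoice: 920 + 20×1221 = 25340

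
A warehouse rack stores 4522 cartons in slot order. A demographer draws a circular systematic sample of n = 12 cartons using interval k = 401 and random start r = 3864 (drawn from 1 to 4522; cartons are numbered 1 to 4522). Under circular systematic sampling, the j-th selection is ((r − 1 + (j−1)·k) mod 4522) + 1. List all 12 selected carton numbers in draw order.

Selection 1: 3864
Selection 2: 3864 + 401 = 4265
Selection 3: 4265 + 401 = 4666 → 4666 − 4522 = 144
Selection 4: 144 + 401 = 545
Selection 5: 545 + 401 = 946
Selection 6: 946 + 401 = 1347
Selection 7: 1347 + 401 = 1748
Selection 8: 1748 + 401 = 2149
Selection 9: 2149 + 401 = 2550
Selection 10: 2550 + 401 = 2951
Selection 11: 2951 + 401 = 3352
Selection 12: 3352 + 401 = 3753

3864, 4265, 144, 545, 946, 1347, 1748, 2149, 2550, 2951, 3352, 3753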